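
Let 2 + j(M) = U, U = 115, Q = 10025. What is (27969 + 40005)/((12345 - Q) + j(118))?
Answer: 22658/811 ≈ 27.938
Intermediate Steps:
j(M) = 113 (j(M) = -2 + 115 = 113)
(27969 + 40005)/((12345 - Q) + j(118)) = (27969 + 40005)/((12345 - 1*10025) + 113) = 67974/((12345 - 10025) + 113) = 67974/(2320 + 113) = 67974/2433 = 67974*(1/2433) = 22658/811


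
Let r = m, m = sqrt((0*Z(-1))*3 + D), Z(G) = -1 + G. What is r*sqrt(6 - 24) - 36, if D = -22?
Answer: -36 - 6*sqrt(11) ≈ -55.900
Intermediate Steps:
m = I*sqrt(22) (m = sqrt((0*(-1 - 1))*3 - 22) = sqrt((0*(-2))*3 - 22) = sqrt(0*3 - 22) = sqrt(0 - 22) = sqrt(-22) = I*sqrt(22) ≈ 4.6904*I)
r = I*sqrt(22) ≈ 4.6904*I
r*sqrt(6 - 24) - 36 = (I*sqrt(22))*sqrt(6 - 24) - 36 = (I*sqrt(22))*sqrt(-18) - 36 = (I*sqrt(22))*(3*I*sqrt(2)) - 36 = -6*sqrt(11) - 36 = -36 - 6*sqrt(11)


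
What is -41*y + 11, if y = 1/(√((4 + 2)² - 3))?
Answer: 11 - 41*√33/33 ≈ 3.8628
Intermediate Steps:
y = √33/33 (y = 1/(√(6² - 3)) = 1/(√(36 - 3)) = 1/(√33) = √33/33 ≈ 0.17408)
-41*y + 11 = -41*√33/33 + 11 = 11 - 41*√33/33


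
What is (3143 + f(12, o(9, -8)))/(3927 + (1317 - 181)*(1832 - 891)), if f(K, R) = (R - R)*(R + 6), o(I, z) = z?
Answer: 3143/1072903 ≈ 0.0029294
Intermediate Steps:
f(K, R) = 0 (f(K, R) = 0*(6 + R) = 0)
(3143 + f(12, o(9, -8)))/(3927 + (1317 - 181)*(1832 - 891)) = (3143 + 0)/(3927 + (1317 - 181)*(1832 - 891)) = 3143/(3927 + 1136*941) = 3143/(3927 + 1068976) = 3143/1072903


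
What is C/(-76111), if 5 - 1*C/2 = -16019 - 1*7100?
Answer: -46248/76111 ≈ -0.60764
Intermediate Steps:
C = 46248 (C = 10 - 2*(-16019 - 1*7100) = 10 - 2*(-16019 - 7100) = 10 - 2*(-23119) = 10 + 46238 = 46248)
C/(-76111) = 46248/(-76111) = 46248*(-1/76111) = -46248/76111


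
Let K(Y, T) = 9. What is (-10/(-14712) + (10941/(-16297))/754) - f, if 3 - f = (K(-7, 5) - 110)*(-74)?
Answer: 337652104165891/45195035964 ≈ 7471.0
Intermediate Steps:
f = -7471 (f = 3 - (9 - 110)*(-74) = 3 - (-101)*(-74) = 3 - 1*7474 = 3 - 7474 = -7471)
(-10/(-14712) + (10941/(-16297))/754) - f = (-10/(-14712) + (10941/(-16297))/754) - 1*(-7471) = (-10*(-1/14712) + (10941*(-1/16297))*(1/754)) + 7471 = (5/7356 - 10941/16297*1/754) + 7471 = (5/7356 - 10941/12287938) + 7471 = -9521153/45195035964 + 7471 = 337652104165891/45195035964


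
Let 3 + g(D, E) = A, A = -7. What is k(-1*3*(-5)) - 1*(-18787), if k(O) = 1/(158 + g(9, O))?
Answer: 2780477/148 ≈ 18787.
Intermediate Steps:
g(D, E) = -10 (g(D, E) = -3 - 7 = -10)
k(O) = 1/148 (k(O) = 1/(158 - 10) = 1/148)
k(-1*3*(-5)) - 1*(-18787) = 1/148 - 1*(-18787) = 1/148 + 18787 = 2780477/148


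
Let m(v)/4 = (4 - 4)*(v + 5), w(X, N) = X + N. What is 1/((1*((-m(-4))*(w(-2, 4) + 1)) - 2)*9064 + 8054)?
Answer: -1/10074 ≈ -9.9265e-5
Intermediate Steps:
w(X, N) = N + X
m(v) = 0 (m(v) = 4*((4 - 4)*(v + 5)) = 4*(0*(5 + v)) = 4*0 = 0)
1/((1*((-m(-4))*(w(-2, 4) + 1)) - 2)*9064 + 8054) = 1/((1*((-1*0)*((4 - 2) + 1)) - 2)*9064 + 8054) = 1/((1*(0*(2 + 1)) - 2)*9064 + 8054) = 1/((1*(0*3) - 2)*9064 + 8054) = 1/((1*0 - 2)*9064 + 8054) = 1/((0 - 2)*9064 + 8054) = 1/(-2*9064 + 8054) = 1/(-18128 + 8054) = 1/(-10074) = -1/10074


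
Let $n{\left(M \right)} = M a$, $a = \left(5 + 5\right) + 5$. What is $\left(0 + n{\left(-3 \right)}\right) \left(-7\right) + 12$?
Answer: $327$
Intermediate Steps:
$a = 15$ ($a = 10 + 5 = 15$)
$n{\left(M \right)} = 15 M$ ($n{\left(M \right)} = M 15 = 15 M$)
$\left(0 + n{\left(-3 \right)}\right) \left(-7\right) + 12 = \left(0 + 15 \left(-3\right)\right) \left(-7\right) + 12 = \left(0 - 45\right) \left(-7\right) + 12 = \left(-45\right) \left(-7\right) + 12 = 315 + 12 = 327$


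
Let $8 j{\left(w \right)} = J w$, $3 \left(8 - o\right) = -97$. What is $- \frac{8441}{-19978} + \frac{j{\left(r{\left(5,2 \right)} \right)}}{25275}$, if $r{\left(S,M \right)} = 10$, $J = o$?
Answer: $\frac{257224199}{605932740} \approx 0.42451$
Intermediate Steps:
$o = \frac{121}{3}$ ($o = 8 - - \frac{97}{3} = 8 + \frac{97}{3} = \frac{121}{3} \approx 40.333$)
$J = \frac{121}{3} \approx 40.333$
$j{\left(w \right)} = \frac{121 w}{24}$ ($j{\left(w \right)} = \frac{\frac{121}{3} w}{8} = \frac{121 w}{24}$)
$- \frac{8441}{-19978} + \frac{j{\left(r{\left(5,2 \right)} \right)}}{25275} = - \frac{8441}{-19978} + \frac{\frac{121}{24} \cdot 10}{25275} = \left(-8441\right) \left(- \frac{1}{19978}\right) + \frac{605}{12} \cdot \frac{1}{25275} = \frac{8441}{19978} + \frac{121}{60660} = \frac{257224199}{605932740}$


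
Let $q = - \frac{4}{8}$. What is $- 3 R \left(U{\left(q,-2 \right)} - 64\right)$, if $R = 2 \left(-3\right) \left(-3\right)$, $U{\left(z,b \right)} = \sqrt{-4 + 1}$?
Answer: $3456 - 54 i \sqrt{3} \approx 3456.0 - 93.531 i$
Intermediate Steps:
$q = - \frac{1}{2}$ ($q = \left(-4\right) \frac{1}{8} = - \frac{1}{2} \approx -0.5$)
$U{\left(z,b \right)} = i \sqrt{3}$ ($U{\left(z,b \right)} = \sqrt{-3} = i \sqrt{3}$)
$R = 18$ ($R = \left(-6\right) \left(-3\right) = 18$)
$- 3 R \left(U{\left(q,-2 \right)} - 64\right) = \left(-3\right) 18 \left(i \sqrt{3} - 64\right) = - 54 \left(-64 + i \sqrt{3}\right) = 3456 - 54 i \sqrt{3}$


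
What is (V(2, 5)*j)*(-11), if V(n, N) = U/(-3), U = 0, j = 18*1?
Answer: 0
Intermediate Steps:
j = 18
V(n, N) = 0 (V(n, N) = 0/(-3) = 0*(-⅓) = 0)
(V(2, 5)*j)*(-11) = (0*18)*(-11) = 0*(-11) = 0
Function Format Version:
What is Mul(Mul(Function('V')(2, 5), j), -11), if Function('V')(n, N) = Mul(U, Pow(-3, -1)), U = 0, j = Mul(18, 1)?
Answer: 0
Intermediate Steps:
j = 18
Function('V')(n, N) = 0 (Function('V')(n, N) = Mul(0, Pow(-3, -1)) = Mul(0, Rational(-1, 3)) = 0)
Mul(Mul(Function('V')(2, 5), j), -11) = Mul(Mul(0, 18), -11) = Mul(0, -11) = 0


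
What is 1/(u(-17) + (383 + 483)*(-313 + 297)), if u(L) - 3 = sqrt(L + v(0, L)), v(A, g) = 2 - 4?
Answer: -13853/191905628 - I*sqrt(19)/191905628 ≈ -7.2187e-5 - 2.2714e-8*I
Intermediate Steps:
v(A, g) = -2
u(L) = 3 + sqrt(-2 + L) (u(L) = 3 + sqrt(L - 2) = 3 + sqrt(-2 + L))
1/(u(-17) + (383 + 483)*(-313 + 297)) = 1/((3 + sqrt(-2 - 17)) + (383 + 483)*(-313 + 297)) = 1/((3 + sqrt(-19)) + 866*(-16)) = 1/((3 + I*sqrt(19)) - 13856) = 1/(-13853 + I*sqrt(19))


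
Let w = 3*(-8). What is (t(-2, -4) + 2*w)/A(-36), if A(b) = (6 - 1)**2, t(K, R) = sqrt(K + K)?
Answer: -48/25 + 2*I/25 ≈ -1.92 + 0.08*I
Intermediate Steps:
w = -24
t(K, R) = sqrt(2)*sqrt(K) (t(K, R) = sqrt(2*K) = sqrt(2)*sqrt(K))
A(b) = 25 (A(b) = 5**2 = 25)
(t(-2, -4) + 2*w)/A(-36) = (sqrt(2)*sqrt(-2) + 2*(-24))/25 = (sqrt(2)*(I*sqrt(2)) - 48)*(1/25) = (2*I - 48)*(1/25) = (-48 + 2*I)*(1/25) = -48/25 + 2*I/25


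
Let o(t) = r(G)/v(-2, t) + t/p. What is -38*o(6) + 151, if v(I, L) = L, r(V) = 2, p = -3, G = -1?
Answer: 643/3 ≈ 214.33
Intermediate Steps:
o(t) = 2/t - t/3 (o(t) = 2/t + t/(-3) = 2/t + t*(-⅓) = 2/t - t/3)
-38*o(6) + 151 = -38*(2/6 - ⅓*6) + 151 = -38*(2*(⅙) - 2) + 151 = -38*(⅓ - 2) + 151 = -38*(-5/3) + 151 = 190/3 + 151 = 643/3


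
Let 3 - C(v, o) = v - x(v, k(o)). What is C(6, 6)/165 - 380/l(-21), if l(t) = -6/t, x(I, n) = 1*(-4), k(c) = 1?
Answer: -219457/165 ≈ -1330.0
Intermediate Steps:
x(I, n) = -4
C(v, o) = -1 - v (C(v, o) = 3 - (v - 1*(-4)) = 3 - (v + 4) = 3 - (4 + v) = 3 + (-4 - v) = -1 - v)
C(6, 6)/165 - 380/l(-21) = (-1 - 1*6)/165 - 380/((-6/(-21))) = (-1 - 6)*(1/165) - 380/((-6*(-1/21))) = -7*1/165 - 380/2/7 = -7/165 - 380*7/2 = -7/165 - 1330 = -219457/165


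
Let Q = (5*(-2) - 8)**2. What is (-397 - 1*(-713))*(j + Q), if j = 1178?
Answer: 474632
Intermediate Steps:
Q = 324 (Q = (-10 - 8)**2 = (-18)**2 = 324)
(-397 - 1*(-713))*(j + Q) = (-397 - 1*(-713))*(1178 + 324) = (-397 + 713)*1502 = 316*1502 = 474632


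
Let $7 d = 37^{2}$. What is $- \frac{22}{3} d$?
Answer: $- \frac{30118}{21} \approx -1434.2$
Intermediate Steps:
$d = \frac{1369}{7}$ ($d = \frac{37^{2}}{7} = \frac{1}{7} \cdot 1369 = \frac{1369}{7} \approx 195.57$)
$- \frac{22}{3} d = - \frac{22}{3} \cdot \frac{1369}{7} = \left(-22\right) \frac{1}{3} \cdot \frac{1369}{7} = \left(- \frac{22}{3}\right) \frac{1369}{7} = - \frac{30118}{21}$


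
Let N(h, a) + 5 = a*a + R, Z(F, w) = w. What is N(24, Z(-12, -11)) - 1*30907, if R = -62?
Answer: -30853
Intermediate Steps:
N(h, a) = -67 + a**2 (N(h, a) = -5 + (a*a - 62) = -5 + (a**2 - 62) = -5 + (-62 + a**2) = -67 + a**2)
N(24, Z(-12, -11)) - 1*30907 = (-67 + (-11)**2) - 1*30907 = (-67 + 121) - 30907 = 54 - 30907 = -30853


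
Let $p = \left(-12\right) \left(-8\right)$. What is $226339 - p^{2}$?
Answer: $217123$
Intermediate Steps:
$p = 96$
$226339 - p^{2} = 226339 - 96^{2} = 226339 - 9216 = 217123$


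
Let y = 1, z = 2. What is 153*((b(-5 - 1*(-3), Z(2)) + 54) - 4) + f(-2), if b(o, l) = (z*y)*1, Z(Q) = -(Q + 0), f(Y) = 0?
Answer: 7956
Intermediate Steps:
Z(Q) = -Q
b(o, l) = 2 (b(o, l) = (2*1)*1 = 2*1 = 2)
153*((b(-5 - 1*(-3), Z(2)) + 54) - 4) + f(-2) = 153*((2 + 54) - 4) + 0 = 153*(56 - 4) + 0 = 153*52 + 0 = 7956 + 0 = 7956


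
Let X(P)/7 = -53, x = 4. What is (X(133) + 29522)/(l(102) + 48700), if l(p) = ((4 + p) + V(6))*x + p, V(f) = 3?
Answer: 29151/49238 ≈ 0.59204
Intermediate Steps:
X(P) = -371 (X(P) = 7*(-53) = -371)
l(p) = 28 + 5*p (l(p) = ((4 + p) + 3)*4 + p = (7 + p)*4 + p = (28 + 4*p) + p = 28 + 5*p)
(X(133) + 29522)/(l(102) + 48700) = (-371 + 29522)/((28 + 5*102) + 48700) = 29151/((28 + 510) + 48700) = 29151/(538 + 48700) = 29151/49238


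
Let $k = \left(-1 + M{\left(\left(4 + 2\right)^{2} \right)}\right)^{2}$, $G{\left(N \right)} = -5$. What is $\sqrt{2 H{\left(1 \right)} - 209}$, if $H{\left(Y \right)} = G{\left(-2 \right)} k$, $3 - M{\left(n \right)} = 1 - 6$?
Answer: $i \sqrt{699} \approx 26.439 i$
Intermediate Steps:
$M{\left(n \right)} = 8$ ($M{\left(n \right)} = 3 - \left(1 - 6\right) = 3 - -5 = 3 + 5 = 8$)
$k = 49$ ($k = \left(-1 + 8\right)^{2} = 7^{2} = 49$)
$H{\left(Y \right)} = -245$ ($H{\left(Y \right)} = \left(-5\right) 49 = -245$)
$\sqrt{2 H{\left(1 \right)} - 209} = \sqrt{2 \left(-245\right) - 209} = \sqrt{-490 - 209} = \sqrt{-699} = i \sqrt{699}$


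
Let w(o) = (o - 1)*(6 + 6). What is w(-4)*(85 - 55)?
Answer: -1800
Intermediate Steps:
w(o) = -12 + 12*o (w(o) = (-1 + o)*12 = -12 + 12*o)
w(-4)*(85 - 55) = (-12 + 12*(-4))*(85 - 55) = (-12 - 48)*30 = -60*30 = -1800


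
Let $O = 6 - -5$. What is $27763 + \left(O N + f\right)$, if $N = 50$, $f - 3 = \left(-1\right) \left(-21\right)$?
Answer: $28337$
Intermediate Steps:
$O = 11$ ($O = 6 + 5 = 11$)
$f = 24$ ($f = 3 - -21 = 3 + 21 = 24$)
$27763 + \left(O N + f\right) = 27763 + \left(11 \cdot 50 + 24\right) = 27763 + \left(550 + 24\right) = 27763 + 574 = 28337$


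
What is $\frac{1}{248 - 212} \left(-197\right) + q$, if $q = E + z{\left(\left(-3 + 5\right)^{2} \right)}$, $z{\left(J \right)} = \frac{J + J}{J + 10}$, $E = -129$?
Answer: $- \frac{33743}{252} \approx -133.9$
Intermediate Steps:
$z{\left(J \right)} = \frac{2 J}{10 + J}$
$q = - \frac{899}{7}$ ($q = -129 + \frac{2 \left(-3 + 5\right)^{2}}{10 + \left(-3 + 5\right)^{2}} = -129 + \frac{2 \cdot 2^{2}}{10 + 2^{2}} = -129 + 2 \cdot 4 \frac{1}{10 + 4} = -129 + 2 \cdot 4 \cdot \frac{1}{14} = -129 + \frac{4}{7} = - \frac{899}{7} \approx -128.43$)
$\frac{1}{248 - 212} \left(-197\right) + q = \frac{1}{248 - 212} \left(-197\right) - \frac{899}{7} = \frac{1}{36} \left(-197\right) - \frac{899}{7} = - \frac{197}{36} - \frac{899}{7} = - \frac{33743}{252}$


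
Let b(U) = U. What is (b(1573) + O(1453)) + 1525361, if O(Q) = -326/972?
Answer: 742089761/486 ≈ 1.5269e+6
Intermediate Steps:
O(Q) = -163/486 (O(Q) = -326*1/972 = -163/486)
(b(1573) + O(1453)) + 1525361 = (1573 - 163/486) + 1525361 = 764315/486 + 1525361 = 742089761/486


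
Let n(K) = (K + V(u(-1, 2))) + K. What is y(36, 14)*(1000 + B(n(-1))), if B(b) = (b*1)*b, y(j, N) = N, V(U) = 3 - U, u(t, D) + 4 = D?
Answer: 14126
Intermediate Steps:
u(t, D) = -4 + D
n(K) = 5 + 2*K (n(K) = (K + (3 - (-4 + 2))) + K = (K + (3 - 1*(-2))) + K = (K + (3 + 2)) + K = (K + 5) + K = (5 + K) + K = 5 + 2*K)
B(b) = b² (B(b) = b*b = b²)
y(36, 14)*(1000 + B(n(-1))) = 14*(1000 + (5 + 2*(-1))²) = 14*(1000 + (5 - 2)²) = 14*(1000 + 3²) = 14*(1000 + 9) = 14*1009 = 14126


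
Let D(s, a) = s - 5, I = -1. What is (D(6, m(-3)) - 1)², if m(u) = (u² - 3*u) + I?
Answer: 0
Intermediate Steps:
m(u) = -1 + u² - 3*u (m(u) = (u² - 3*u) - 1 = -1 + u² - 3*u)
D(s, a) = -5 + s
(D(6, m(-3)) - 1)² = ((-5 + 6) - 1)² = (1 - 1)² = 0² = 0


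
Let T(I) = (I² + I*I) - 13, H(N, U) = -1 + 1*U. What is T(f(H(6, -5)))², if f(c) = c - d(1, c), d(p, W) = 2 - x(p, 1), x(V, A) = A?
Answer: 7225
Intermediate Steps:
d(p, W) = 1 (d(p, W) = 2 - 1*1 = 2 - 1 = 1)
H(N, U) = -1 + U
f(c) = -1 + c (f(c) = c - 1*1 = c - 1 = -1 + c)
T(I) = -13 + 2*I² (T(I) = (I² + I²) - 13 = 2*I² - 13 = -13 + 2*I²)
T(f(H(6, -5)))² = (-13 + 2*(-1 + (-1 - 5))²)² = (-13 + 2*(-1 - 6)²)² = (-13 + 2*(-7)²)² = (-13 + 2*49)² = (-13 + 98)² = 85² = 7225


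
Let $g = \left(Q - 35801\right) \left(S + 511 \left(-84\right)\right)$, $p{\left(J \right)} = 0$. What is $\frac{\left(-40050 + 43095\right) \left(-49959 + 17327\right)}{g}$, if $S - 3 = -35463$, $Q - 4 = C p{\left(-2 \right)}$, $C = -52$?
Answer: $- \frac{4140185}{116913002} \approx -0.035413$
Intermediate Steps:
$Q = 4$ ($Q = 4 - 0 = 4 + 0 = 4$)
$S = -35460$ ($S = 3 - 35463 = -35460$)
$g = 2805912048$ ($g = \left(4 - 35801\right) \left(-35460 + 511 \left(-84\right)\right) = - 35797 \left(-35460 - 42924\right) = \left(-35797\right) \left(-78384\right) = 2805912048$)
$\frac{\left(-40050 + 43095\right) \left(-49959 + 17327\right)}{g} = \frac{\left(-40050 + 43095\right) \left(-49959 + 17327\right)}{2805912048} = 3045 \left(-32632\right) \frac{1}{2805912048} = \left(-99364440\right) \frac{1}{2805912048} = - \frac{4140185}{116913002}$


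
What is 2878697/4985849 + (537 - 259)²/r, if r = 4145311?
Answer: 12318420693883/20667894704039 ≈ 0.59602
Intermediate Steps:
2878697/4985849 + (537 - 259)²/r = 2878697/4985849 + (537 - 259)²/4145311 = 2878697*(1/4985849) + 278²*(1/4145311) = 2878697/4985849 + 77284*(1/4145311) = 2878697/4985849 + 77284/4145311 = 12318420693883/20667894704039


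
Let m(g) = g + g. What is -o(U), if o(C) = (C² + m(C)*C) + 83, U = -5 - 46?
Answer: -7886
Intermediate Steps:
m(g) = 2*g
U = -51
o(C) = 83 + 3*C² (o(C) = (C² + (2*C)*C) + 83 = (C² + 2*C²) + 83 = 3*C² + 83 = 83 + 3*C²)
-o(U) = -(83 + 3*(-51)²) = -(83 + 3*2601) = -(83 + 7803) = -1*7886 = -7886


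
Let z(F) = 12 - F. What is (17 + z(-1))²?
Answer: 900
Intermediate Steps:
(17 + z(-1))² = (17 + (12 - 1*(-1)))² = (17 + (12 + 1))² = (17 + 13)² = 30² = 900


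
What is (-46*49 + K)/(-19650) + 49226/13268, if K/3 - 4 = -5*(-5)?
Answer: 124505332/32589525 ≈ 3.8204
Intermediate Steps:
K = 87 (K = 12 + 3*(-5*(-5)) = 12 + 3*25 = 12 + 75 = 87)
(-46*49 + K)/(-19650) + 49226/13268 = (-46*49 + 87)/(-19650) + 49226/13268 = (-2254 + 87)*(-1/19650) + 49226*(1/13268) = -2167*(-1/19650) + 24613/6634 = 2167/19650 + 24613/6634 = 124505332/32589525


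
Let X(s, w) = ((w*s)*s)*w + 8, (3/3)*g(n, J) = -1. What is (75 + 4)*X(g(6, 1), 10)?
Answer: 8532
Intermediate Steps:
g(n, J) = -1
X(s, w) = 8 + s²*w² (X(s, w) = ((s*w)*s)*w + 8 = (w*s²)*w + 8 = s²*w² + 8 = 8 + s²*w²)
(75 + 4)*X(g(6, 1), 10) = (75 + 4)*(8 + (-1)²*10²) = 79*(8 + 1*100) = 79*(8 + 100) = 79*108 = 8532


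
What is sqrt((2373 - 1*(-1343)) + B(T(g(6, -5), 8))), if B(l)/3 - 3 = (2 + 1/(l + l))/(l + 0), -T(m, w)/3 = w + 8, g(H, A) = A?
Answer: sqrt(34328454)/96 ≈ 61.032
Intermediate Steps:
T(m, w) = -24 - 3*w (T(m, w) = -3*(w + 8) = -3*(8 + w) = -24 - 3*w)
B(l) = 9 + 3*(2 + 1/(2*l))/l (B(l) = 9 + 3*((2 + 1/(l + l))/(l + 0)) = 9 + 3*((2 + 1/(2*l))/l) = 9 + 3*(2 + 1/(2*l))/l)
sqrt((2373 - 1*(-1343)) + B(T(g(6, -5), 8))) = sqrt((2373 - 1*(-1343)) + (9 + 6/(-24 - 3*8) + 3/(2*(-24 - 3*8)**2))) = sqrt((2373 + 1343) + (9 + 6/(-24 - 24) + 3/(2*(-24 - 24)**2))) = sqrt(3716 + (9 + 6/(-48) + (3/2)/(-48)**2)) = sqrt(3716 + (9 + 6*(-1/48) + (3/2)*(1/2304))) = sqrt(3716 + (9 - 1/8 + 1/1536)) = sqrt(3716 + 13633/1536) = sqrt(5721409/1536) = sqrt(34328454)/96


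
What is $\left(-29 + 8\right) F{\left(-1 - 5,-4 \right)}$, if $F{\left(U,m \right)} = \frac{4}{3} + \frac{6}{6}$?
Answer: $-49$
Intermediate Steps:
$F{\left(U,m \right)} = \frac{7}{3}$ ($F{\left(U,m \right)} = 4 \cdot \frac{1}{3} + 6 \cdot \frac{1}{6} = \frac{4}{3} + 1 = \frac{7}{3}$)
$\left(-29 + 8\right) F{\left(-1 - 5,-4 \right)} = \left(-29 + 8\right) \frac{7}{3} = \left(-21\right) \frac{7}{3} = -49$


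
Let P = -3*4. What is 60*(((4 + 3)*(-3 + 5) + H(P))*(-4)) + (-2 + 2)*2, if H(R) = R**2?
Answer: -37920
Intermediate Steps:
P = -12
60*(((4 + 3)*(-3 + 5) + H(P))*(-4)) + (-2 + 2)*2 = 60*(((4 + 3)*(-3 + 5) + (-12)**2)*(-4)) + (-2 + 2)*2 = 60*((7*2 + 144)*(-4)) + 0*2 = 60*((14 + 144)*(-4)) + 0 = 60*(158*(-4)) + 0 = 60*(-632) + 0 = -37920 + 0 = -37920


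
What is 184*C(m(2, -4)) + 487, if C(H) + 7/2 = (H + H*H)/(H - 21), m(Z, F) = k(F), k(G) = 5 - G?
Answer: -1537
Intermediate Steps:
m(Z, F) = 5 - F
C(H) = -7/2 + (H + H²)/(-21 + H) (C(H) = -7/2 + (H + H*H)/(H - 21) = -7/2 + (H + H²)/(-21 + H))
184*C(m(2, -4)) + 487 = 184*((147 - 5*(5 - 1*(-4)) + 2*(5 - 1*(-4))²)/(2*(-21 + (5 - 1*(-4))))) + 487 = 184*((147 - 5*(5 + 4) + 2*(5 + 4)²)/(2*(-21 + (5 + 4)))) + 487 = 184*((147 - 5*9 + 2*9²)/(2*(-21 + 9))) + 487 = 184*((½)*(147 - 45 + 2*81)/(-12)) + 487 = 184*((½)*(-1/12)*(147 - 45 + 162)) + 487 = 184*((½)*(-1/12)*264) + 487 = 184*(-11) + 487 = -2024 + 487 = -1537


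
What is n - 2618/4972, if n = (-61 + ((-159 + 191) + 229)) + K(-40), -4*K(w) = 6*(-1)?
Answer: 22710/113 ≈ 200.97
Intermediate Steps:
K(w) = 3/2 (K(w) = -3*(-1)/2 = -¼*(-6) = 3/2)
n = 403/2 (n = (-61 + ((-159 + 191) + 229)) + 3/2 = (-61 + (32 + 229)) + 3/2 = (-61 + 261) + 3/2 = 200 + 3/2 = 403/2 ≈ 201.50)
n - 2618/4972 = 403/2 - 2618/4972 = 403/2 - 1*119/226 = 403/2 - 119/226 = 22710/113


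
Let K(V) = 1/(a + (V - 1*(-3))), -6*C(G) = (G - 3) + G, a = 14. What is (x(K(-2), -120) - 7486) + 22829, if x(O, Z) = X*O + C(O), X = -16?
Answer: 1380817/90 ≈ 15342.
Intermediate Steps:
C(G) = ½ - G/3 (C(G) = -((G - 3) + G)/6 = -((-3 + G) + G)/6 = -(-3 + 2*G)/6 = ½ - G/3)
K(V) = 1/(17 + V) (K(V) = 1/(14 + (V - 1*(-3))) = 1/(14 + (V + 3)) = 1/(14 + (3 + V)) = 1/(17 + V))
x(O, Z) = ½ - 49*O/3 (x(O, Z) = -16*O + (½ - O/3) = ½ - 49*O/3)
(x(K(-2), -120) - 7486) + 22829 = ((½ - 49/(3*(17 - 2))) - 7486) + 22829 = ((½ - 49/3/15) - 7486) + 22829 = ((½ - 49/3*1/15) - 7486) + 22829 = ((½ - 49/45) - 7486) + 22829 = (-53/90 - 7486) + 22829 = -673793/90 + 22829 = 1380817/90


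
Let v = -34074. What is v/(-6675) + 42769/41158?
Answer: 562633589/91576550 ≈ 6.1439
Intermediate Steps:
v/(-6675) + 42769/41158 = -34074/(-6675) + 42769/41158 = -34074*(-1/6675) + 42769*(1/41158) = 11358/2225 + 42769/41158 = 562633589/91576550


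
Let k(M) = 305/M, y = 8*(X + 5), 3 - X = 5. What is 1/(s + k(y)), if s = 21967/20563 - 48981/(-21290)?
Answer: 5253435240/84460890971 ≈ 0.062200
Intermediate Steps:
X = -2 (X = 3 - 1*5 = 3 - 5 = -2)
s = 1474873733/437786270 (s = 21967*(1/20563) - 48981*(-1/21290) = 21967/20563 + 48981/21290 = 1474873733/437786270 ≈ 3.3689)
y = 24 (y = 8*(-2 + 5) = 8*3 = 24)
1/(s + k(y)) = 1/(1474873733/437786270 + 305/24) = 1/(84460890971/5253435240) = 5253435240/84460890971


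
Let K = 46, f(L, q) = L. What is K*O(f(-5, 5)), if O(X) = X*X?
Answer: 1150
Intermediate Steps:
O(X) = X**2
K*O(f(-5, 5)) = 46*(-5)**2 = 46*25 = 1150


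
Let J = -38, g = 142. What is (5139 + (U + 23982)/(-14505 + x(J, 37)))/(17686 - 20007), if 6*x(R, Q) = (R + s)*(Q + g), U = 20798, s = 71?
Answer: -138874139/62762161 ≈ -2.2127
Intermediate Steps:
x(R, Q) = (71 + R)*(142 + Q)/6 (x(R, Q) = ((R + 71)*(Q + 142))/6 = ((71 + R)*(142 + Q))/6 = (71 + R)*(142 + Q)/6)
(5139 + (U + 23982)/(-14505 + x(J, 37)))/(17686 - 20007) = (5139 + (20798 + 23982)/(-14505 + (5041/3 + (71/3)*(-38) + (71/6)*37 + (1/6)*37*(-38))))/(17686 - 20007) = (5139 + 44780/(-14505 + (5041/3 - 2698/3 + 2627/6 - 703/3)))/(-2321) = (5139 + 44780/(-14505 + 1969/2))*(-1/2321) = (5139 + 44780/(-27041/2))*(-1/2321) = (5139 + 44780*(-2/27041))*(-1/2321) = (5139 - 89560/27041)*(-1/2321) = (138874139/27041)*(-1/2321) = -138874139/62762161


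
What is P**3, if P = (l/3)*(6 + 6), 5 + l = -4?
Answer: -46656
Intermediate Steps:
l = -9 (l = -5 - 4 = -9)
P = -36 (P = (-9/3)*(6 + 6) = -9*1/3*12 = -3*12 = -36)
P**3 = (-36)**3 = -46656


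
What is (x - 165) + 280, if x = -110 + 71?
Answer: 76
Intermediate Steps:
x = -39
(x - 165) + 280 = (-39 - 165) + 280 = -204 + 280 = 76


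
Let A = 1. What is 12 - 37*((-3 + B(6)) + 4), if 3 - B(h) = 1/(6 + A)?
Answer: -915/7 ≈ -130.71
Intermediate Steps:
B(h) = 20/7 (B(h) = 3 - 1/(6 + 1) = 3 - 1/7 = 3 - 1*⅐ = 3 - ⅐ = 20/7)
12 - 37*((-3 + B(6)) + 4) = 12 - 37*((-3 + 20/7) + 4) = 12 - 37*(-⅐ + 4) = 12 - 37*27/7 = 12 - 999/7 = -915/7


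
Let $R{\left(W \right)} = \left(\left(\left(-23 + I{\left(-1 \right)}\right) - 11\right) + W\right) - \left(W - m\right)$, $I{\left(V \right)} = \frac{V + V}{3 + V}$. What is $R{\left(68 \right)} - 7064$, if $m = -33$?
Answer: $-7132$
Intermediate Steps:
$I{\left(V \right)} = \frac{2 V}{3 + V}$
$R{\left(W \right)} = -68$ ($R{\left(W \right)} = \left(\left(\left(-23 + 2 \left(-1\right) \frac{1}{3 - 1}\right) - 11\right) + W\right) - \left(33 + W\right) = \left(\left(\left(-23 + 2 \left(-1\right) \frac{1}{2}\right) - 11\right) + W\right) - \left(33 + W\right) = \left(\left(\left(-23 - 1\right) - 11\right) + W\right) - \left(33 + W\right) = \left(\left(-24 - 11\right) + W\right) - \left(33 + W\right) = \left(-35 + W\right) - \left(33 + W\right) = -68$)
$R{\left(68 \right)} - 7064 = -68 - 7064 = -7132$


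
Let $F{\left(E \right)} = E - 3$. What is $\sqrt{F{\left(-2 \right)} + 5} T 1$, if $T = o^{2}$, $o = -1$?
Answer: $0$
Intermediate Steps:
$F{\left(E \right)} = -3 + E$
$T = 1$ ($T = \left(-1\right)^{2} = 1$)
$\sqrt{F{\left(-2 \right)} + 5} T 1 = \sqrt{\left(-3 - 2\right) + 5} \cdot 1 \cdot 1 = \sqrt{-5 + 5} \cdot 1 \cdot 1 = \sqrt{0} \cdot 1 \cdot 1 = 0 \cdot 1 \cdot 1 = 0 \cdot 1 = 0$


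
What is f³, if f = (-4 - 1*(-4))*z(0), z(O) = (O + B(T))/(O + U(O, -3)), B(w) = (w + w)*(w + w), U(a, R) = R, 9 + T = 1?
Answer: 0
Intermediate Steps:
T = -8 (T = -9 + 1 = -8)
B(w) = 4*w² (B(w) = (2*w)*(2*w) = 4*w²)
z(O) = (256 + O)/(-3 + O) (z(O) = (O + 4*(-8)²)/(O - 3) = (O + 4*64)/(-3 + O) = (O + 256)/(-3 + O) = (256 + O)/(-3 + O))
f = 0 (f = (-4 - 1*(-4))*((256 + 0)/(-3 + 0)) = (-4 + 4)*(256/(-3)) = 0*(-⅓*256) = 0*(-256/3) = 0)
f³ = 0³ = 0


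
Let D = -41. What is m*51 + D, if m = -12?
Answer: -653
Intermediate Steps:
m*51 + D = -12*51 - 41 = -612 - 41 = -653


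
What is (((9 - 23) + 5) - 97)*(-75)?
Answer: 7950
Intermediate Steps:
(((9 - 23) + 5) - 97)*(-75) = ((-14 + 5) - 97)*(-75) = (-9 - 97)*(-75) = -106*(-75) = 7950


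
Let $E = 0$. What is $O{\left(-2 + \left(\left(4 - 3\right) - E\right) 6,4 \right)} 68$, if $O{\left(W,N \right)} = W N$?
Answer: $1088$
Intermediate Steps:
$O{\left(W,N \right)} = N W$
$O{\left(-2 + \left(\left(4 - 3\right) - E\right) 6,4 \right)} 68 = 4 \left(-2 + \left(\left(4 - 3\right) - 0\right) 6\right) 68 = 4 \left(-2 + \left(1 + 0\right) 6\right) 68 = 4 \left(-2 + 1 \cdot 6\right) 68 = 4 \left(-2 + 6\right) 68 = 4 \cdot 4 \cdot 68 = 16 \cdot 68 = 1088$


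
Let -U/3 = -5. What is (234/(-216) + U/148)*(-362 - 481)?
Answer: 30629/37 ≈ 827.81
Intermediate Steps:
U = 15 (U = -3*(-5) = 15)
(234/(-216) + U/148)*(-362 - 481) = (234/(-216) + 15/148)*(-362 - 481) = (234*(-1/216) + 15*(1/148))*(-843) = (-13/12 + 15/148)*(-843) = -109/111*(-843) = 30629/37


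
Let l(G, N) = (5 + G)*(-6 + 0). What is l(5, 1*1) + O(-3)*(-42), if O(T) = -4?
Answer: 108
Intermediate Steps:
l(G, N) = -30 - 6*G (l(G, N) = (5 + G)*(-6) = -30 - 6*G)
l(5, 1*1) + O(-3)*(-42) = (-30 - 6*5) - 4*(-42) = (-30 - 30) + 168 = -60 + 168 = 108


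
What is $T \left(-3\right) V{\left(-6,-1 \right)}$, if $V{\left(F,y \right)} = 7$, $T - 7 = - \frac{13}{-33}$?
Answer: $- \frac{1708}{11} \approx -155.27$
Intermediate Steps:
$T = \frac{244}{33}$ ($T = 7 - \frac{13}{-33} = 7 - - \frac{13}{33} = 7 + \frac{13}{33} = \frac{244}{33} \approx 7.3939$)
$T \left(-3\right) V{\left(-6,-1 \right)} = \frac{244}{33} \left(-3\right) 7 = \left(- \frac{244}{11}\right) 7 = - \frac{1708}{11}$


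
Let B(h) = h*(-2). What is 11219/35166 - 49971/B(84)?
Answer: 293194163/984648 ≈ 297.77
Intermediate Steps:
B(h) = -2*h
11219/35166 - 49971/B(84) = 11219/35166 - 49971/((-2*84)) = 11219*(1/35166) - 49971/(-168) = 11219/35166 - 49971*(-1/168) = 11219/35166 + 16657/56 = 293194163/984648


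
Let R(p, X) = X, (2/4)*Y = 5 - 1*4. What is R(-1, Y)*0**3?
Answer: 0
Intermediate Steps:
Y = 2 (Y = 2*(5 - 1*4) = 2*(5 - 4) = 2*1 = 2)
R(-1, Y)*0**3 = 2*0**3 = 2*0 = 0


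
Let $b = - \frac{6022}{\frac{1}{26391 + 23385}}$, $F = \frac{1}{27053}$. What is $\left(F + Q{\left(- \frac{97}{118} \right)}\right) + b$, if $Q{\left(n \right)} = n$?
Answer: $- \frac{956881561220311}{3192254} \approx -2.9975 \cdot 10^{8}$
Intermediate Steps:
$F = \frac{1}{27053} \approx 3.6964 \cdot 10^{-5}$
$b = -299751072$ ($b = - \frac{6022}{\frac{1}{49776}} = - 6022 \frac{1}{\frac{1}{49776}} = \left(-6022\right) 49776 = -299751072$)
$\left(F + Q{\left(- \frac{97}{118} \right)}\right) + b = \left(\frac{1}{27053} - \frac{97}{118}\right) - 299751072 = - \frac{2624023}{3192254} - 299751072 = - \frac{956881561220311}{3192254}$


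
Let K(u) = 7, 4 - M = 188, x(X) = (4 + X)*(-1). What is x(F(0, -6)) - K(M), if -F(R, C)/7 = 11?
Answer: 66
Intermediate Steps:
F(R, C) = -77 (F(R, C) = -7*11 = -77)
x(X) = -4 - X
M = -184 (M = 4 - 1*188 = 4 - 188 = -184)
x(F(0, -6)) - K(M) = (-4 - 1*(-77)) - 1*7 = (-4 + 77) - 7 = 73 - 7 = 66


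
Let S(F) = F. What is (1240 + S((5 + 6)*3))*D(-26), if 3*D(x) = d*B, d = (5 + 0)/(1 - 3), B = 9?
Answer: -19095/2 ≈ -9547.5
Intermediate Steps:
d = -5/2 (d = 5/(-2) = 5*(-1/2) = -5/2 ≈ -2.5000)
D(x) = -15/2 (D(x) = (-5/2*9)/3 = (1/3)*(-45/2) = -15/2)
(1240 + S((5 + 6)*3))*D(-26) = (1240 + (5 + 6)*3)*(-15/2) = (1240 + 11*3)*(-15/2) = (1240 + 33)*(-15/2) = 1273*(-15/2) = -19095/2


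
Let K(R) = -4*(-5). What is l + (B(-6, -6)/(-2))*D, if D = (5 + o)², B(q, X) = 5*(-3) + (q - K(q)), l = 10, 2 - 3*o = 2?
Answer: 1045/2 ≈ 522.50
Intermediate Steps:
o = 0 (o = ⅔ - ⅓*2 = ⅔ - ⅔ = 0)
K(R) = 20
B(q, X) = -35 + q (B(q, X) = 5*(-3) + (q - 1*20) = -15 + (q - 20) = -15 + (-20 + q) = -35 + q)
D = 25 (D = (5 + 0)² = 5² = 25)
l + (B(-6, -6)/(-2))*D = 10 + ((-35 - 6)/(-2))*25 = 10 - 41*(-½)*25 = 10 + (41/2)*25 = 10 + 1025/2 = 1045/2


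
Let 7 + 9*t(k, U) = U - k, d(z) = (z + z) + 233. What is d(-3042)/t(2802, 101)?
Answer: 52659/2708 ≈ 19.446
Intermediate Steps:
d(z) = 233 + 2*z (d(z) = 2*z + 233 = 233 + 2*z)
t(k, U) = -7/9 - k/9 + U/9 (t(k, U) = -7/9 + (U - k)/9 = -7/9 + (-k/9 + U/9) = -7/9 - k/9 + U/9)
d(-3042)/t(2802, 101) = (233 + 2*(-3042))/(-7/9 - ⅑*2802 + (⅑)*101) = (233 - 6084)/(-7/9 - 934/3 + 101/9) = -5851/(-2708/9) = -5851*(-9/2708) = 52659/2708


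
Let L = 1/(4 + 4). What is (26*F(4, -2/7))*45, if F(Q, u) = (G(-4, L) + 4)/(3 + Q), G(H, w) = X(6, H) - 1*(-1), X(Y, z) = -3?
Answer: 2340/7 ≈ 334.29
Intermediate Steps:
L = 1/8 ≈ 0.12500
G(H, w) = -2 (G(H, w) = -3 - 1*(-1) = -3 + 1 = -2)
F(Q, u) = 2/(3 + Q) (F(Q, u) = (-2 + 4)/(3 + Q) = 2/(3 + Q))
(26*F(4, -2/7))*45 = (26*(2/(3 + 4)))*45 = (26*(2/7))*45 = (52/7)*45 = 2340/7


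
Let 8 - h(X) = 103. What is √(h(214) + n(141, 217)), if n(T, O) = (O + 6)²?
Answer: √49634 ≈ 222.79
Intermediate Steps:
h(X) = -95 (h(X) = 8 - 1*103 = 8 - 103 = -95)
n(T, O) = (6 + O)²
√(h(214) + n(141, 217)) = √(-95 + (6 + 217)²) = √(-95 + 223²) = √(-95 + 49729) = √49634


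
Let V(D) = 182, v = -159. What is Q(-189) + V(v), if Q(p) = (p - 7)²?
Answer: 38598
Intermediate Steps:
Q(p) = (-7 + p)²
Q(-189) + V(v) = (-7 - 189)² + 182 = (-196)² + 182 = 38416 + 182 = 38598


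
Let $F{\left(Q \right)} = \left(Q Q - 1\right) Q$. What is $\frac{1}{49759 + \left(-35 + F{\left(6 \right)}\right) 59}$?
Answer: $\frac{1}{60084} \approx 1.6643 \cdot 10^{-5}$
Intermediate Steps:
$F{\left(Q \right)} = Q \left(-1 + Q^{2}\right)$ ($F{\left(Q \right)} = \left(Q^{2} - 1\right) Q = \left(-1 + Q^{2}\right) Q = Q \left(-1 + Q^{2}\right)$)
$\frac{1}{49759 + \left(-35 + F{\left(6 \right)}\right) 59} = \frac{1}{49759 + \left(-35 + \left(6^{3} - 6\right)\right) 59} = \frac{1}{49759 + \left(-35 + \left(216 - 6\right)\right) 59} = \frac{1}{49759 + \left(-35 + 210\right) 59} = \frac{1}{49759 + 175 \cdot 59} = \frac{1}{49759 + 10325} = \frac{1}{60084}$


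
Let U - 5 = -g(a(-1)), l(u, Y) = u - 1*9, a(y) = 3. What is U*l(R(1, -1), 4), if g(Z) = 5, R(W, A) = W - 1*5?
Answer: 0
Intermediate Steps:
R(W, A) = -5 + W (R(W, A) = W - 5 = -5 + W)
l(u, Y) = -9 + u (l(u, Y) = u - 9 = -9 + u)
U = 0 (U = 5 - 1*5 = 5 - 5 = 0)
U*l(R(1, -1), 4) = 0*(-9 + (-5 + 1)) = 0*(-9 - 4) = 0*(-13) = 0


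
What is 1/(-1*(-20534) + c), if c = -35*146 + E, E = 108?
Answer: 1/15532 ≈ 6.4383e-5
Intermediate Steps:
c = -5002 (c = -35*146 + 108 = -5110 + 108 = -5002)
1/(-1*(-20534) + c) = 1/(-1*(-20534) - 5002) = 1/(20534 - 5002) = 1/15532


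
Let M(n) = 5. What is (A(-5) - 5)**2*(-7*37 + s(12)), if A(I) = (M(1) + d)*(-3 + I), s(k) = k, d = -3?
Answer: -108927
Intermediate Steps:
A(I) = -6 + 2*I (A(I) = (5 - 3)*(-3 + I) = 2*(-3 + I) = -6 + 2*I)
(A(-5) - 5)**2*(-7*37 + s(12)) = ((-6 + 2*(-5)) - 5)**2*(-7*37 + 12) = ((-6 - 10) - 5)**2*(-259 + 12) = (-16 - 5)**2*(-247) = (-21)**2*(-247) = 441*(-247) = -108927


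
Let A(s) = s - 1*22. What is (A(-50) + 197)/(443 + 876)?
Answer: 125/1319 ≈ 0.094769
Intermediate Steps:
A(s) = -22 + s (A(s) = s - 22 = -22 + s)
(A(-50) + 197)/(443 + 876) = ((-22 - 50) + 197)/(443 + 876) = (-72 + 197)/1319 = 125*(1/1319) = 125/1319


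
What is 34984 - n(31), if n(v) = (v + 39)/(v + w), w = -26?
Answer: 34970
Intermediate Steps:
n(v) = (39 + v)/(-26 + v) (n(v) = (v + 39)/(v - 26) = (39 + v)/(-26 + v))
34984 - n(31) = 34984 - (39 + 31)/(-26 + 31) = 34984 - 70/5 = 34984 - 1*14 = 34984 - 14 = 34970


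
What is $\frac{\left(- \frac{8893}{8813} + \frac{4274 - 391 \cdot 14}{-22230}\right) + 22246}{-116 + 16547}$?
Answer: $\frac{145269775325}{107301544623} \approx 1.3538$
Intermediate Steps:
$\frac{\left(- \frac{8893}{8813} + \frac{4274 - 391 \cdot 14}{-22230}\right) + 22246}{-116 + 16547} = \frac{\left(\left(-8893\right) \frac{1}{8813} + \left(4274 - 5474\right) \left(- \frac{1}{22230}\right)\right) + 22246}{16431} = \left(\left(- \frac{8893}{8813} + \left(4274 - 5474\right) \left(- \frac{1}{22230}\right)\right) + 22246\right) \frac{1}{16431} = \left(\left(- \frac{8893}{8813} - - \frac{40}{741}\right) + 22246\right) \frac{1}{16431} = \left(\left(- \frac{8893}{8813} + \frac{40}{741}\right) + 22246\right) \frac{1}{16431} = \left(- \frac{6237193}{6530433} + 22246\right) \frac{1}{16431} = \frac{145269775325}{6530433} \cdot \frac{1}{16431} = \frac{145269775325}{107301544623}$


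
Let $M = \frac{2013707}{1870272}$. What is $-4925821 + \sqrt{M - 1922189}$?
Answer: $-4925821 + \frac{i \sqrt{11673011275273147}}{77928} \approx -4.9258 \cdot 10^{6} + 1386.4 i$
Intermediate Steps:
$M = \frac{2013707}{1870272}$ ($M = 2013707 \cdot \frac{1}{1870272} = \frac{2013707}{1870272} \approx 1.0767$)
$-4925821 + \sqrt{M - 1922189} = -4925821 + \sqrt{\frac{2013707}{1870272} - 1922189} = -4925821 + \sqrt{- \frac{3595014251701}{1870272}} = -4925821 + \frac{i \sqrt{11673011275273147}}{77928}$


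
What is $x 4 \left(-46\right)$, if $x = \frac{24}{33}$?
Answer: $- \frac{1472}{11} \approx -133.82$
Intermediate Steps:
$x = \frac{8}{11}$ ($x = 24 \cdot \frac{1}{33} = \frac{8}{11} \approx 0.72727$)
$x 4 \left(-46\right) = \frac{8}{11} \cdot 4 \left(-46\right) = \frac{32}{11} \left(-46\right) = - \frac{1472}{11}$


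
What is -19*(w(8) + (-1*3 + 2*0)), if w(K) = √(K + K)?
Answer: -19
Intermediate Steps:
w(K) = √2*√K (w(K) = √(2*K) = √2*√K)
-19*(w(8) + (-1*3 + 2*0)) = -19*(√2*√8 + (-1*3 + 2*0)) = -19*(√2*(2*√2) + (-3 + 0)) = -19*(4 - 3) = -19*1 = -19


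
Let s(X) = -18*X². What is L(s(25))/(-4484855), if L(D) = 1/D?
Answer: 1/50454618750 ≈ 1.9820e-11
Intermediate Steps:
L(s(25))/(-4484855) = 1/(-18*25²*(-4484855)) = -1/4484855/(-18*625) = -1/4484855/(-11250) = -1/11250*(-1/4484855) = 1/50454618750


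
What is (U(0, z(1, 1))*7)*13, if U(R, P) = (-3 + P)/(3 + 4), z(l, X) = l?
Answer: -26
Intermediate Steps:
U(R, P) = -3/7 + P/7 (U(R, P) = (-3 + P)/7 = (-3 + P)*(⅐) = -3/7 + P/7)
(U(0, z(1, 1))*7)*13 = ((-3/7 + (⅐)*1)*7)*13 = ((-3/7 + ⅐)*7)*13 = -2/7*7*13 = -2*13 = -26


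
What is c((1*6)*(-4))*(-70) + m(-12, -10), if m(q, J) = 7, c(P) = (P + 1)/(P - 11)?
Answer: -39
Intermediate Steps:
c(P) = (1 + P)/(-11 + P)
c((1*6)*(-4))*(-70) + m(-12, -10) = ((1 + (1*6)*(-4))/(-11 + (1*6)*(-4)))*(-70) + 7 = ((1 + 6*(-4))/(-11 + 6*(-4)))*(-70) + 7 = ((1 - 24)/(-11 - 24))*(-70) + 7 = (-23/(-35))*(-70) + 7 = -1/35*(-23)*(-70) + 7 = (23/35)*(-70) + 7 = -46 + 7 = -39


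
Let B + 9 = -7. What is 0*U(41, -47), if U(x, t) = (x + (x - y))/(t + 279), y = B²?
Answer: 0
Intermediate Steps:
B = -16 (B = -9 - 7 = -16)
y = 256 (y = (-16)² = 256)
U(x, t) = (-256 + 2*x)/(279 + t) (U(x, t) = (x + (x - 1*256))/(t + 279) = (x + (x - 256))/(279 + t) = (x + (-256 + x))/(279 + t) = (-256 + 2*x)/(279 + t))
0*U(41, -47) = 0*(2*(-128 + 41)/(279 - 47)) = 0*(2*(-87)/232) = 0*(2*(1/232)*(-87)) = 0*(-¾) = 0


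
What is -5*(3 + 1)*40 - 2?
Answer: -802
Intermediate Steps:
-5*(3 + 1)*40 - 2 = -5*4*40 - 2 = -20*40 - 2 = -800 - 2 = -802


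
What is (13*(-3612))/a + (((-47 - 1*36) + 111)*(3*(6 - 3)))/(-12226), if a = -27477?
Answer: 2198294/1302069 ≈ 1.6883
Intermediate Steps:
(13*(-3612))/a + (((-47 - 1*36) + 111)*(3*(6 - 3)))/(-12226) = (13*(-3612))/(-27477) + (((-47 - 1*36) + 111)*(3*(6 - 3)))/(-12226) = -46956*(-1/27477) + (((-47 - 36) + 111)*(3*3))*(-1/12226) = 364/213 + ((-83 + 111)*9)*(-1/12226) = 364/213 + (28*9)*(-1/12226) = 364/213 + 252*(-1/12226) = 364/213 - 126/6113 = 2198294/1302069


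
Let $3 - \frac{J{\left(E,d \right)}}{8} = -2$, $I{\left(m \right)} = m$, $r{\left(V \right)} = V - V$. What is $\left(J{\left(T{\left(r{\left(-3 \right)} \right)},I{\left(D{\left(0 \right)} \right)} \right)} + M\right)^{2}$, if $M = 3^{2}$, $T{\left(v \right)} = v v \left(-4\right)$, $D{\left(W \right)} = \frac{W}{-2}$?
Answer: $2401$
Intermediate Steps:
$r{\left(V \right)} = 0$
$D{\left(W \right)} = - \frac{W}{2}$ ($D{\left(W \right)} = W \left(- \frac{1}{2}\right) = - \frac{W}{2}$)
$T{\left(v \right)} = - 4 v^{2}$ ($T{\left(v \right)} = v^{2} \left(-4\right) = - 4 v^{2}$)
$J{\left(E,d \right)} = 40$ ($J{\left(E,d \right)} = 24 - -16 = 24 + 16 = 40$)
$M = 9$
$\left(J{\left(T{\left(r{\left(-3 \right)} \right)},I{\left(D{\left(0 \right)} \right)} \right)} + M\right)^{2} = \left(40 + 9\right)^{2} = 49^{2} = 2401$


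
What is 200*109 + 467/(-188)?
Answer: 4097933/188 ≈ 21798.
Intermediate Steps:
200*109 + 467/(-188) = 21800 + 467*(-1/188) = 21800 - 467/188 = 4097933/188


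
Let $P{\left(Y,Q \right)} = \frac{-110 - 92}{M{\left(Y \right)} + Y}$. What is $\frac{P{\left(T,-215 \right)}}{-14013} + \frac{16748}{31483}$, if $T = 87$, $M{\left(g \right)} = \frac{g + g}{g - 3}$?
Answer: $\frac{292747119752}{550140584913} \approx 0.53213$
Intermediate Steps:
$M{\left(g \right)} = \frac{2 g}{-3 + g}$
$P{\left(Y,Q \right)} = - \frac{202}{Y + \frac{2 Y}{-3 + Y}}$ ($P{\left(Y,Q \right)} = \frac{-110 - 92}{\frac{2 Y}{-3 + Y} + Y} = - \frac{202}{Y + \frac{2 Y}{-3 + Y}}$)
$\frac{P{\left(T,-215 \right)}}{-14013} + \frac{16748}{31483} = \frac{202 \cdot \frac{1}{87} \frac{1}{-1 + 87} \left(3 - 87\right)}{-14013} + \frac{16748}{31483} = 202 \cdot \frac{1}{87} \cdot \frac{1}{86} \left(3 - 87\right) \left(- \frac{1}{14013}\right) + 16748 \cdot \frac{1}{31483} = 202 \cdot \frac{1}{87} \cdot \frac{1}{86} \left(-84\right) \left(- \frac{1}{14013}\right) + \frac{16748}{31483} = \left(- \frac{2828}{1247}\right) \left(- \frac{1}{14013}\right) + \frac{16748}{31483} = \frac{2828}{17474211} + \frac{16748}{31483} = \frac{292747119752}{550140584913}$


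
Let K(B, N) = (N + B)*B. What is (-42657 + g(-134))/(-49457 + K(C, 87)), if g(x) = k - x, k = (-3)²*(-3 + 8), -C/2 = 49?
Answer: 42478/48379 ≈ 0.87803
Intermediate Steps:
C = -98 (C = -2*49 = -98)
k = 45 (k = 9*5 = 45)
K(B, N) = B*(B + N) (K(B, N) = (B + N)*B = B*(B + N))
g(x) = 45 - x
(-42657 + g(-134))/(-49457 + K(C, 87)) = (-42657 + (45 - 1*(-134)))/(-49457 - 98*(-98 + 87)) = (-42657 + (45 + 134))/(-49457 - 98*(-11)) = (-42657 + 179)/(-49457 + 1078) = -42478/(-48379) = -42478*(-1/48379) = 42478/48379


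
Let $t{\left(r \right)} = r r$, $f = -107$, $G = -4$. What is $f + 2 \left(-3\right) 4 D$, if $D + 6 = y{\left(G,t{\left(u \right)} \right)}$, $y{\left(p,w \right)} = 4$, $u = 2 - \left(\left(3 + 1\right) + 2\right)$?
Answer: $-59$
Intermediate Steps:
$u = -4$ ($u = 2 - \left(4 + 2\right) = 2 - 6 = -4$)
$t{\left(r \right)} = r^{2}$
$D = -2$ ($D = -6 + 4 = -2$)
$f + 2 \left(-3\right) 4 D = -107 + 2 \left(-3\right) 4 \left(-2\right) = -107 + \left(-6\right) 4 \left(-2\right) = -107 - -48 = -107 + 48 = -59$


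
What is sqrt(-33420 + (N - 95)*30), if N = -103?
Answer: 8*I*sqrt(615) ≈ 198.39*I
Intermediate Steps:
sqrt(-33420 + (N - 95)*30) = sqrt(-33420 + (-103 - 95)*30) = sqrt(-33420 - 198*30) = sqrt(-33420 - 5940) = sqrt(-39360) = 8*I*sqrt(615)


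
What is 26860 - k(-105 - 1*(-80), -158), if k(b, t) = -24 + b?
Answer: 26909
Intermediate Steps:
26860 - k(-105 - 1*(-80), -158) = 26860 - (-24 + (-105 - 1*(-80))) = 26860 - (-24 + (-105 + 80)) = 26860 - (-24 - 25) = 26860 - 1*(-49) = 26860 + 49 = 26909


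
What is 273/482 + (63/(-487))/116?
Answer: 7695975/13614572 ≈ 0.56528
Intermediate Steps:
273/482 + (63/(-487))/116 = 273*(1/482) + (63*(-1/487))*(1/116) = 273/482 - 63/487*1/116 = 273/482 - 63/56492 = 7695975/13614572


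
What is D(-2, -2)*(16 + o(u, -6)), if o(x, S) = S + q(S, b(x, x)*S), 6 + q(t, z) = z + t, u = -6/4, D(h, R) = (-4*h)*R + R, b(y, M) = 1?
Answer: 144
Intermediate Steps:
D(h, R) = R - 4*R*h (D(h, R) = -4*R*h + R = R - 4*R*h)
u = -3/2 (u = -6*1/4 = -3/2 ≈ -1.5000)
q(t, z) = -6 + t + z (q(t, z) = -6 + (z + t) = -6 + (t + z) = -6 + t + z)
o(x, S) = -6 + 3*S (o(x, S) = S + (-6 + S + 1*S) = S + (-6 + S + S) = S + (-6 + 2*S) = -6 + 3*S)
D(-2, -2)*(16 + o(u, -6)) = (-2*(1 - 4*(-2)))*(16 + (-6 + 3*(-6))) = (-2*(1 + 8))*(16 + (-6 - 18)) = (-2*9)*(16 - 24) = -18*(-8) = 144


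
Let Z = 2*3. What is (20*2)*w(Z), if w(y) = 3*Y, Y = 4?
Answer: 480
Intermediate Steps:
Z = 6
w(y) = 12 (w(y) = 3*4 = 12)
(20*2)*w(Z) = (20*2)*12 = 40*12 = 480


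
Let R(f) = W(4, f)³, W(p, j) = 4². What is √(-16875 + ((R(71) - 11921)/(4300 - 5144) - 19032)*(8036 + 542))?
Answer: I*√29062212079814/422 ≈ 12775.0*I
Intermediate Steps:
W(p, j) = 16
R(f) = 4096 (R(f) = 16³ = 4096)
√(-16875 + ((R(71) - 11921)/(4300 - 5144) - 19032)*(8036 + 542)) = √(-16875 + ((4096 - 11921)/(4300 - 5144) - 19032)*(8036 + 542)) = √(-16875 + (-7825/(-844) - 19032)*8578) = √(-16875 + (-7825*(-1/844) - 19032)*8578) = √(-16875 + (7825/844 - 19032)*8578) = √(-16875 - 16055183/844*8578) = √(-16875 - 68860679887/422) = √(-68867801137/422) = I*√29062212079814/422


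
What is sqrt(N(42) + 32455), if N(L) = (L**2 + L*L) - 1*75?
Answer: 2*sqrt(8977) ≈ 189.49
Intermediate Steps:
N(L) = -75 + 2*L**2 (N(L) = (L**2 + L**2) - 75 = 2*L**2 - 75 = -75 + 2*L**2)
sqrt(N(42) + 32455) = sqrt((-75 + 2*42**2) + 32455) = sqrt((-75 + 2*1764) + 32455) = sqrt((-75 + 3528) + 32455) = sqrt(3453 + 32455) = sqrt(35908) = 2*sqrt(8977)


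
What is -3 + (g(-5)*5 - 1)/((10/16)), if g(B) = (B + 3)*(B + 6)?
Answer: -103/5 ≈ -20.600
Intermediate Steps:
g(B) = (3 + B)*(6 + B)
-3 + (g(-5)*5 - 1)/((10/16)) = -3 + ((18 + (-5)**2 + 9*(-5))*5 - 1)/((10/16)) = -3 + ((18 + 25 - 45)*5 - 1)/((10*(1/16))) = -3 + (-2*5 - 1)/(5/8) = -3 + (-10 - 1)*(8/5) = -3 - 11*8/5 = -3 - 88/5 = -103/5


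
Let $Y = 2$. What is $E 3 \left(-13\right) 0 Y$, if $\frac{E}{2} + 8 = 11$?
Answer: $0$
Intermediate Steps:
$E = 6$ ($E = -16 + 2 \cdot 11 = -16 + 22 = 6$)
$E 3 \left(-13\right) 0 Y = 6 \cdot 3 \left(-13\right) 0 \cdot 2 = 18 \left(-13\right) 0 = \left(-234\right) 0 = 0$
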